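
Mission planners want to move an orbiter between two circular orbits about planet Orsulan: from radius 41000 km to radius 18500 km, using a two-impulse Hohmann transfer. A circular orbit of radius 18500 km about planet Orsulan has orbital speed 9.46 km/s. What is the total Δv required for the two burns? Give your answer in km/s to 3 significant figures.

Δv = 2.99 km/s

From the circular-orbit relation v² = μ/r at r = 18500 km: μ = v²r = (9.46)² × 18500 = 1.65559×10^6 km³/s².
The Hohmann ellipse has a_t = (r₁ + r₂)/2 = 29750 km.
Circular speed at r₁: v₁ = √(μ/r₁) = √(1.65559×10^6/41000) = 6.35455 km/s.
On the transfer ellipse at r₁, v² = μ(2/r − 1/a) gives v_a = √[μ(2/r₁ − 1/a_t)] = 5.01104 km/s.
First burn Δv₁ = |v_a − v₁| = 1.3435 km/s.
At r₂, v₂ = √(μ/r₂) = 9.46000 km/s.
Transfer-orbit speed at r₂: v_p = √[μ(2/r₂ − 1/a_t)] = 11.1055 km/s.
Second burn Δv₂ = |v₂ − v_p| = 1.6455 km/s.
Total Δv = Δv₁ + Δv₂ = 2.989 km/s.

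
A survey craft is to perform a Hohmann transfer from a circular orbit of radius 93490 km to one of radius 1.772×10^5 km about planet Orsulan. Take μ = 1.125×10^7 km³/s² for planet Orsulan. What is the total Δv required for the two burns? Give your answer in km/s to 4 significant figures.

Δv = 2.928 km/s

The Hohmann ellipse has a_t = (r₁ + r₂)/2 = 1.35345×10^5 km.
At r₁ the circular-orbit speed is v₁ = √(μ/r₁) = 10.970 km/s.
Transfer-orbit speed at r₁ (vis-viva): v_p = √[μ(2/r₁ − 1/a_t)] = 12.552 km/s.
First burn Δv₁ = |v_p − v₁| = 1.582 km/s.
Circular speed at r₂: v₂ = √(μ/r₂) = 7.968 km/s.
Transfer-orbit speed at r₂: v_a = √[μ(2/r₂ − 1/a_t)] = 6.622 km/s.
Second burn Δv₂ = |v₂ − v_a| = 1.346 km/s.
Δv = Δv₁ + Δv₂ = 1.582 + 1.346 = 2.928 km/s.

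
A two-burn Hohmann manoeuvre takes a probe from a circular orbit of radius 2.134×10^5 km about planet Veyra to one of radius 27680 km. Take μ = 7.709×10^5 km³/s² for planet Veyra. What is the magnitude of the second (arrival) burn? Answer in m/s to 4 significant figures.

Semi-major axis of the transfer orbit: a_t = (2.134×10^5 + 27680)/2 = 1.2054×10^5 km.
Circular speed at r = 27680 km: v_c = √(μ/r) = 5.2774 km/s.
Vis-viva on the transfer ellipse at r = 27680 km gives v_t = √[μ(2/r − 1/a_t)] = 7.0218 km/s.
Δv₂ = |v_t − v_c| = |7.0218 − 5.2774| = 1.744 km/s.

Δv₂ = 1744 m/s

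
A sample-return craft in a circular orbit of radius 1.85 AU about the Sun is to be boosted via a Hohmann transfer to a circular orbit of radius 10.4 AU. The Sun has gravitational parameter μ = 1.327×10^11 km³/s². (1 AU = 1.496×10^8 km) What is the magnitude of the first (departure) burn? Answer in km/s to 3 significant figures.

Δv₁ = 6.64 km/s

In km: r₁ = 1.85 × 1.496×10^8 = 2.7676×10^8 km; r₂ = 10.4 × 1.496×10^8 = 1.55584×10^9 km.
The Hohmann ellipse has a_t = (r₁ + r₂)/2 = 9.163×10^8 km.
On the circular orbit at r = 2.7676×10^8 km, v_c = √(μ/r) = 21.897 km/s.
Transfer-orbit speed at the same r (vis-viva, a = a_t): v_t = √[μ(2/r − 1/a_t)] = 28.533 km/s.
Δv₁ = |v_t − v_c| = |28.533 − 21.897| = 6.636 km/s.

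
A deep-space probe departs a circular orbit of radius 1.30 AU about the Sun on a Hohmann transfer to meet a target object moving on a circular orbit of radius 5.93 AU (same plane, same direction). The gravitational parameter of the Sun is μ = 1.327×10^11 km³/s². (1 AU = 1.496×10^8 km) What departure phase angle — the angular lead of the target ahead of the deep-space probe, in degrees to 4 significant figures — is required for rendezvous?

In km: r₁ = 1.30 × 1.496×10^8 = 1.9448×10^8 km; r₂ = 5.93 × 1.496×10^8 = 8.87128×10^8 km.
The Hohmann ellipse has a_t = (r₁ + r₂)/2 = 5.40804×10^8 km.
The half-period of the transfer ellipse is t = π√(a_t³/μ) = 1.0846×10^8 s.
The target's mean motion on its circular orbit is ω₂ = √(μ/r₂³) = 1.3787×10^-8 rad/s.
Angle swept by the target during transfer: ω₂·t = 1.4953 rad = 85.67°.
Arrival is 180° from departure on the ellipse, so φ = 180° − 85.67° = 94.33°.

φ = 94.33°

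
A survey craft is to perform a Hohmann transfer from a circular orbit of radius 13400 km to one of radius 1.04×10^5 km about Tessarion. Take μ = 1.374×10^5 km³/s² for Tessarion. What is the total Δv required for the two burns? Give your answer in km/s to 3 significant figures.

The Hohmann ellipse has a_t = (r₁ + r₂)/2 = 58700 km.
Circular speed at r₁: v₁ = √(μ/r₁) = √(1.374×10^5/13400) = 3.202 km/s.
Transfer-orbit speed at r₁ (v² = μ(2/r − 1/a)): v_p = √[μ(2/r₁ − 1/a_t)] = 4.262 km/s.
First burn Δv₁ = |v_p − v₁| = 1.060 km/s.
Circular speed at r₂: v₂ = √(μ/r₂) = 1.1494 km/s.
Transfer-orbit speed at r₂: v_a = √[μ(2/r₂ − 1/a_t)] = 0.54917 km/s.
Second burn Δv₂ = |v₂ − v_a| = 0.6002 km/s.
Δv = Δv₁ + Δv₂ = 1.060 + 0.6002 = 1.660 km/s.

Δv = 1.66 km/s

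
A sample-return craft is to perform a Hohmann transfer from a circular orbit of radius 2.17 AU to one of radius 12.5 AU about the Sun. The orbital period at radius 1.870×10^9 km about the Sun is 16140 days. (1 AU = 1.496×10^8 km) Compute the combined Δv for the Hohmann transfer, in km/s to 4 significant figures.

From Kepler's third law T² = 4π²r³/μ at r = 1.870×10^9 km, T = 16140 days = 16140 × 86400 s = 1.394496×10^9 s: μ = 4π²r³/T² = 1.32755×10^11 km³/s².
In km: r₁ = 2.17 × 1.496×10^8 = 3.24632×10^8 km; r₂ = 12.5 × 1.496×10^8 = 1.870×10^9 km.
Semi-major axis of the transfer orbit: a_t = (3.24632×10^8 + 1.870×10^9)/2 = 1.097316×10^9 km.
Circular speed at r₁: v₁ = √(μ/r₁) = √(1.32755×10^11/3.24632×10^8) = 20.222 km/s.
On the transfer ellipse at r₁, vis-viva equation gives v_p = √[μ(2/r₁ − 1/a_t)] = 26.399 km/s.
First burn Δv₁ = |v_p − v₁| = 6.177 km/s.
At r₂, v₂ = √(μ/r₂) = 8.426 km/s.
Transfer-orbit speed at r₂: v_a = √[μ(2/r₂ − 1/a_t)] = 4.583 km/s.
Second burn Δv₂ = |v₂ − v_a| = 3.843 km/s.
Total Δv = Δv₁ + Δv₂ = 10.02 km/s.

Δv = 10.02 km/s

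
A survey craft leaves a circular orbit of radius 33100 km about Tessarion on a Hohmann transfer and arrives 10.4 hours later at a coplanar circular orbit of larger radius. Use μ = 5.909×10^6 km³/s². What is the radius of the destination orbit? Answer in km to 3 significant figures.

r₂ = 1.56×10^5 km

Transfer time t = 10.4 hours = 37440 s, and t = π√(a_t³/μ).
So a_t = (μ t²/π²)^(1/3) = (5.909×10^6 × (37440)² / π²)^(1/3) = 94325 km.
Since a_t = (r₁ + r₂)/2, r₂ = 2a_t − r₁ = 2×94325 − 33100 = 1.5555×10^5 km.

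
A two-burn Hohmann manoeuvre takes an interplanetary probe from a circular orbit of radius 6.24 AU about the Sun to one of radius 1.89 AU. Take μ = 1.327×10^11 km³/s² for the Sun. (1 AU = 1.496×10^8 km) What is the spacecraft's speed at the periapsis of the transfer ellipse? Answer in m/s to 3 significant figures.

In km: r₁ = 6.24 × 1.496×10^8 = 9.33504×10^8 km; r₂ = 1.89 × 1.496×10^8 = 2.82744×10^8 km.
Transfer-ellipse semi-major axis a_t = (r₁ + r₂)/2 = (9.33504×10^8 + 2.82744×10^8)/2 = 6.08124×10^8 km.
At periapsis, r = 2.82744×10^8 km.
From the vis-viva equation, v = √[μ(2/r − 1/a_t)] = 26.84 km/s.

v = 26800 m/s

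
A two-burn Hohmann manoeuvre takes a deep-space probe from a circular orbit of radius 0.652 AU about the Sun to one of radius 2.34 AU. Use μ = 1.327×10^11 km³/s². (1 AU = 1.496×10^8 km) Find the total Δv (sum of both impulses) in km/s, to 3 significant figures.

Δv = 15.9 km/s

In km: r₁ = 0.652 × 1.496×10^8 = 9.75392×10^7 km; r₂ = 2.34 × 1.496×10^8 = 3.50064×10^8 km.
Transfer-ellipse semi-major axis a_t = (r₁ + r₂)/2 = (9.75392×10^7 + 3.50064×10^8)/2 = 2.238016×10^8 km.
Circular speed at r₁: v₁ = √(μ/r₁) = √(1.327×10^11/9.75392×10^7) = 36.8847 km/s.
On the transfer ellipse at r₁, v² = μ(2/r − 1/a) gives v_p = √[μ(2/r₁ − 1/a_t)] = 46.1305 km/s.
First burn Δv₁ = |v_p − v₁| = 9.246 km/s.
Circular speed at r₂: v₂ = √(μ/r₂) = 19.4698 km/s.
Transfer-orbit speed at r₂: v_a = √[μ(2/r₂ − 1/a_t)] = 12.8535 km/s.
Second burn Δv₂ = |v₂ − v_a| = 6.616 km/s.
Total Δv = Δv₁ + Δv₂ = 15.86 km/s.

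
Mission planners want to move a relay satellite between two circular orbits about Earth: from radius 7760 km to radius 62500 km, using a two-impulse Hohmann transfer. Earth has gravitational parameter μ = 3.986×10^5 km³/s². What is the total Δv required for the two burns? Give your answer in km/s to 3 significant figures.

Δv = 3.73 km/s

Transfer-ellipse semi-major axis a_t = (r₁ + r₂)/2 = (7760 + 62500)/2 = 35130 km.
At r₁ the circular-orbit speed is v₁ = √(μ/r₁) = 7.167 km/s.
Transfer-orbit speed at r₁ (vis-viva): v_p = √[μ(2/r₁ − 1/a_t)] = 9.560 km/s.
First burn Δv₁ = |v_p − v₁| = 2.393 km/s.
Circular speed at r₂: v₂ = √(μ/r₂) = 2.525 km/s.
Transfer-orbit speed at r₂: v_a = √[μ(2/r₂ − 1/a_t)] = 1.187 km/s.
Second burn Δv₂ = |v₂ − v_a| = 1.338 km/s.
Δv = Δv₁ + Δv₂ = 2.393 + 1.338 = 3.731 km/s.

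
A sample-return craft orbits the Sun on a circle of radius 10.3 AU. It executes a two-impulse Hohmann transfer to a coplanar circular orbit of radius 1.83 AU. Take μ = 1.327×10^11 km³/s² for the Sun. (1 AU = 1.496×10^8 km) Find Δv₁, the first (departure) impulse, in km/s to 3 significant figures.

Δv₁ = 4.18 km/s

In km: r₁ = 10.3 × 1.496×10^8 = 1.54088×10^9 km; r₂ = 1.83 × 1.496×10^8 = 2.73768×10^8 km.
Semi-major axis of the transfer orbit: a_t = (1.54088×10^9 + 2.73768×10^8)/2 = 9.07324×10^8 km.
Circular speed at r = 1.54088×10^9 km: v_c = √(μ/r) = 9.2801 km/s.
Transfer-orbit speed at the same r (vis-viva, a = a_t): v_t = √[μ(2/r − 1/a_t)] = 5.0975 km/s.
Δv₁ = |v_t − v_c| = |5.0975 − 9.2801| = 4.183 km/s.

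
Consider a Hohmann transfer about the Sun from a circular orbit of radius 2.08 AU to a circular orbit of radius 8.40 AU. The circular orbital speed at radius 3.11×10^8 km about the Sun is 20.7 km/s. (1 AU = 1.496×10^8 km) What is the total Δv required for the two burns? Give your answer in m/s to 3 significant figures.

From the circular-orbit relation v² = μ/r at r = 3.11×10^8 km: μ = v²r = (20.7)² × 3.11×10^8 = 1.33260×10^11 km³/s².
In km: r₁ = 2.08 × 1.496×10^8 = 3.11168×10^8 km; r₂ = 8.40 × 1.496×10^8 = 1.25664×10^9 km.
The Hohmann ellipse has a_t = (r₁ + r₂)/2 = 7.83904×10^8 km.
At r₁ the circular-orbit speed is v₁ = √(μ/r₁) = 20.6944 km/s.
On the transfer ellipse at r₁, vis-viva equation gives v_p = √[μ(2/r₁ − 1/a_t)] = 26.2016 km/s.
First burn Δv₁ = |v_p − v₁| = 5.507 km/s.
At r₂, v₂ = √(μ/r₂) = 10.298 km/s.
Transfer-orbit speed at r₂: v_a = √[μ(2/r₂ − 1/a_t)] = 6.4880 km/s.
Second burn Δv₂ = |v₂ − v_a| = 3.810 km/s.
Total Δv = Δv₁ + Δv₂ = 9.317 km/s.

Δv = 9320 m/s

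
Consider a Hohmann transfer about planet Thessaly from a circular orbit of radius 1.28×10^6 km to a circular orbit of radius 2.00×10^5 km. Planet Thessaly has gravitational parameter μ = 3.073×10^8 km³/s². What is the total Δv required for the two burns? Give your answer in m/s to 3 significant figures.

Δv = 19800 m/s

Transfer-ellipse semi-major axis a_t = (r₁ + r₂)/2 = (1.280×10^6 + 2.000×10^5)/2 = 7.400×10^5 km.
Circular speed at r₁: v₁ = √(μ/r₁) = √(3.073×10^8/1.280×10^6) = 15.494 km/s.
On the transfer ellipse at r₁, vis-viva equation gives v_a = √[μ(2/r₁ − 1/a_t)] = 8.0552 km/s.
First burn Δv₁ = |v_a − v₁| = 7.439 km/s.
Circular speed at r₂: v₂ = √(μ/r₂) = 39.20 km/s.
Transfer-orbit speed at r₂: v_p = √[μ(2/r₂ − 1/a_t)] = 51.55 km/s.
Second burn Δv₂ = |v₂ − v_p| = 12.35 km/s.
Total Δv = Δv₁ + Δv₂ = 19.79 km/s.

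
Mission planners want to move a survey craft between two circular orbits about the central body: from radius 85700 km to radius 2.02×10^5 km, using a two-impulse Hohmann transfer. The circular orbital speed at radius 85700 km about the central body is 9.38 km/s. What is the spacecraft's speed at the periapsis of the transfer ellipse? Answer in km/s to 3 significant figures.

v = 11.1 km/s

From the circular-orbit relation v² = μ/r at r = 85700 km: μ = v²r = (9.38)² × 85700 = 7.54026×10^6 km³/s².
Semi-major axis of the transfer orbit: a_t = (85700 + 2.020×10^5)/2 = 1.4385×10^5 km.
The periapsis of the transfer ellipse is at r = 85700 km.
Vis-viva: v = √[μ(2/r − 1/a_t)] = √[7.54026×10^6 × (2/85700 − 1/1.4385×10^5)] = 11.12 km/s.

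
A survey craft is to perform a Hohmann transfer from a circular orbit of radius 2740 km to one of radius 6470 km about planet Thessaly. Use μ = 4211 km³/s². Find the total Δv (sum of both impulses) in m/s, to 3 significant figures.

The Hohmann ellipse has a_t = (r₁ + r₂)/2 = 4605 km.
At r₁ the circular-orbit speed is v₁ = √(μ/r₁) = 1.2397 km/s.
On the transfer ellipse at r₁, vis-viva equation gives v_p = √[μ(2/r₁ − 1/a_t)] = 1.4694 km/s.
First burn Δv₁ = |v_p − v₁| = 0.2297 km/s.
At r₂, v₂ = √(μ/r₂) = 0.8068 km/s.
Transfer-orbit speed at r₂: v_a = √[μ(2/r₂ − 1/a_t)] = 0.6223 km/s.
Second burn Δv₂ = |v₂ − v_a| = 0.1845 km/s.
Δv = Δv₁ + Δv₂ = 0.2297 + 0.1845 = 0.4142 km/s.

Δv = 414 m/s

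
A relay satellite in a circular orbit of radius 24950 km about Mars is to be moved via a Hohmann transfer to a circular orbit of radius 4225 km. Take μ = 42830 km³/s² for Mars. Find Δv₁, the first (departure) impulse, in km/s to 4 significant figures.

The Hohmann ellipse has a_t = (r₁ + r₂)/2 = 14587.5 km.
Circular speed at r = 24950 km: v_c = √(μ/r) = 1.3102 km/s.
Vis-viva on the transfer ellipse at r = 24950 km gives v_t = √[μ(2/r − 1/a_t)] = 0.70512 km/s.
Δv₁ = |v_t − v_c| = |0.70512 − 1.3102| = 0.6051 km/s.

Δv₁ = 0.6051 km/s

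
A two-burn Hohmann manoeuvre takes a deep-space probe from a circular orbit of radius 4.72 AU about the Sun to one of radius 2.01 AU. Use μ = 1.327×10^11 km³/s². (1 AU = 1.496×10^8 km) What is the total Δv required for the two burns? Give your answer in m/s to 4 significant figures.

Δv = 6986 m/s

In km: r₁ = 4.72 × 1.496×10^8 = 7.06112×10^8 km; r₂ = 2.01 × 1.496×10^8 = 3.00696×10^8 km.
Semi-major axis of the transfer orbit: a_t = (7.06112×10^8 + 3.00696×10^8)/2 = 5.03404×10^8 km.
At r₁ the circular-orbit speed is v₁ = √(μ/r₁) = 13.7088 km/s.
Transfer-orbit speed at r₁ (v² = μ(2/r − 1/a)): v_a = √[μ(2/r₁ − 1/a_t)] = 10.5951 km/s.
First burn Δv₁ = |v_a − v₁| = 3.1137 km/s.
Circular speed at r₂: v₂ = √(μ/r₂) = 21.0074 km/s.
Transfer-orbit speed at r₂: v_p = √[μ(2/r₂ − 1/a_t)] = 24.8800 km/s.
Second burn Δv₂ = |v₂ − v_p| = 3.8726 km/s.
Total Δv = Δv₁ + Δv₂ = 6.986 km/s.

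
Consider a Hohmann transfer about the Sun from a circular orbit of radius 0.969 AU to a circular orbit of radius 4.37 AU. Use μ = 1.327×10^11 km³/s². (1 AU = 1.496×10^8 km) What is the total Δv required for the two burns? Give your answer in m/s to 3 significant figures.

In km: r₁ = 0.969 × 1.496×10^8 = 1.449624×10^8 km; r₂ = 4.37 × 1.496×10^8 = 6.53752×10^8 km.
Semi-major axis of the transfer orbit: a_t = (1.449624×10^8 + 6.53752×10^8)/2 = 3.993572×10^8 km.
At r₁ the circular-orbit speed is v₁ = √(μ/r₁) = 30.256 km/s.
On the transfer ellipse at r₁, v² = μ(2/r − 1/a) gives v_p = √[μ(2/r₁ − 1/a_t)] = 38.711 km/s.
First burn Δv₁ = |v_p − v₁| = 8.455 km/s.
Circular speed at r₂: v₂ = √(μ/r₂) = 14.247 km/s.
Transfer-orbit speed at r₂: v_a = √[μ(2/r₂ − 1/a_t)] = 8.5837 km/s.
Second burn Δv₂ = |v₂ − v_a| = 5.663 km/s.
Total Δv = Δv₁ + Δv₂ = 14.12 km/s.

Δv = 14100 m/s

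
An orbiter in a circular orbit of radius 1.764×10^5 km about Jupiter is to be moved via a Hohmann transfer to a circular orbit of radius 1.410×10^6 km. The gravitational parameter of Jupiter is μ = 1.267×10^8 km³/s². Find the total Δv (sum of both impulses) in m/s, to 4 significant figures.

Semi-major axis of the transfer orbit: a_t = (1.764×10^5 + 1.410×10^6)/2 = 7.932×10^5 km.
At r₁ the circular-orbit speed is v₁ = √(μ/r₁) = 26.800 km/s.
On the transfer ellipse at r₁, v² = μ(2/r − 1/a) gives v_p = √[μ(2/r₁ − 1/a_t)] = 35.732 km/s.
First burn Δv₁ = |v_p − v₁| = 8.932 km/s.
Circular speed at r₂: v₂ = √(μ/r₂) = 9.479 km/s.
Transfer-orbit speed at r₂: v_a = √[μ(2/r₂ − 1/a_t)] = 4.470 km/s.
Second burn Δv₂ = |v₂ − v_a| = 5.009 km/s.
Δv = Δv₁ + Δv₂ = 8.932 + 5.009 = 13.94 km/s.

Δv = 13940 m/s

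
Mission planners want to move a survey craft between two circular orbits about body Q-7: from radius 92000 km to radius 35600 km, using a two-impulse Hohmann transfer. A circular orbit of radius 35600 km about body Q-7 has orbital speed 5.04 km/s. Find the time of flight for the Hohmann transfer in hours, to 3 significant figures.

t = 14.8 hours

From the circular-orbit relation v² = μ/r at r = 35600 km: μ = v²r = (5.04)² × 35600 = 9.04297×10^5 km³/s².
Transfer-ellipse semi-major axis a_t = (r₁ + r₂)/2 = (92000 + 35600)/2 = 63800 km.
By Kepler's third law the transfer-orbit period is T = 2π√(a_t³/μ), so t = T/2 = 53240 s.
Converting: 53240 s ÷ 3600 s/hour = 14.8 hours.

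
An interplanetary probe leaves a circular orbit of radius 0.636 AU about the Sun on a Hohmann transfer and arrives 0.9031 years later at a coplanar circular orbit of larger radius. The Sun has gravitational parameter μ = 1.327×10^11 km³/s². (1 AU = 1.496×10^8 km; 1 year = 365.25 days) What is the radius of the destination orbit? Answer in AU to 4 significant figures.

In km: r₁ = 0.636 × 1.496×10^8 = 9.51456×10^7 km.
Transfer time t = 0.9031 years × 365.25 × 86400 s = 2.849966856×10^7 s, and t = π√(a_t³/μ).
So a_t = (μ t²/π²)^(1/3) = (1.327×10^11 × (2.849966856×10^7)² / π²)^(1/3) = 2.2186×10^8 km.
Since a_t = (r₁ + r₂)/2, r₂ = 2a_t − r₁ = 2×2.2186×10^8 − 9.51456×10^7 = 3.485744×10^8 km.
In AU: r₂ = 3.485744×10^8 / 1.496×10^8 = 2.330 AU.

r₂ = 2.330 AU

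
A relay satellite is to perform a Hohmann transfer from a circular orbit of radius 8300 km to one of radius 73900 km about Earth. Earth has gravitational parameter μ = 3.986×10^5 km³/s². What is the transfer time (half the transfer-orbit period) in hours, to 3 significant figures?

Transfer-ellipse semi-major axis a_t = (r₁ + r₂)/2 = (8300 + 73900)/2 = 41100 km.
By Kepler's third law the transfer-orbit period is T = 2π√(a_t³/μ), so t = T/2 = 41460 s.
Converting: 41460 s ÷ 3600 s/hour = 11.5 hours.

t = 11.5 hours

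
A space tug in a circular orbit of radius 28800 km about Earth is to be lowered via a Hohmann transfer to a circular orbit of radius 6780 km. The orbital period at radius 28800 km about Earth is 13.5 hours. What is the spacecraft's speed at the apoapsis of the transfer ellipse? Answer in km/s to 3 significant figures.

From Kepler's third law T² = 4π²r³/μ at r = 28800 km, T = 13.5 hours = 13.5 × 3600 s = 48600 s: μ = 4π²r³/T² = 3.99268×10^5 km³/s².
Semi-major axis of the transfer orbit: a_t = (28800 + 6780)/2 = 17790 km.
At apoapsis, r = 28800 km.
Vis-viva: v = √[μ(2/r − 1/a_t)] = √[3.99268×10^5 × (2/28800 − 1/17790)] = 2.299 km/s.

v = 2.30 km/s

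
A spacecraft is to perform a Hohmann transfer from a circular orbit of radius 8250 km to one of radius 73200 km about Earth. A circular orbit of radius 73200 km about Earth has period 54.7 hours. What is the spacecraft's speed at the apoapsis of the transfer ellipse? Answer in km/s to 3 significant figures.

From Kepler's third law T² = 4π²r³/μ at r = 73200 km, T = 54.7 hours = 54.7 × 3600 s = 1.9692×10^5 s: μ = 4π²r³/T² = 3.99313×10^5 km³/s².
Transfer-ellipse semi-major axis a_t = (r₁ + r₂)/2 = (8250 + 73200)/2 = 40725 km.
The apoapsis of the transfer ellipse is at r = 73200 km.
Applying v² = μ(2/r − 1/a_t): v = 1.051 km/s.

v = 1.05 km/s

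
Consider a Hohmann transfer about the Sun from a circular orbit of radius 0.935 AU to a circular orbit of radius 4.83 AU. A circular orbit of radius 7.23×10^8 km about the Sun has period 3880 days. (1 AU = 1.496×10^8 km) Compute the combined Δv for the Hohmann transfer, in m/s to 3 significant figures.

Δv = 14900 m/s

From Kepler's third law T² = 4π²r³/μ at r = 7.23×10^8 km, T = 3880 days = 3880 × 86400 s = 3.35232×10^8 s: μ = 4π²r³/T² = 1.32765×10^11 km³/s².
In km: r₁ = 0.935 × 1.496×10^8 = 1.39876×10^8 km; r₂ = 4.83 × 1.496×10^8 = 7.22568×10^8 km.
Transfer-ellipse semi-major axis a_t = (r₁ + r₂)/2 = (1.39876×10^8 + 7.22568×10^8)/2 = 4.31222×10^8 km.
Circular speed at r₁: v₁ = √(μ/r₁) = √(1.32765×10^11/1.39876×10^8) = 30.808 km/s.
Transfer-orbit speed at r₁ (v² = μ(2/r − 1/a)): v_p = √[μ(2/r₁ − 1/a_t)] = 39.880 km/s.
First burn Δv₁ = |v_p − v₁| = 9.072 km/s.
At r₂, v₂ = √(μ/r₂) = 13.555 km/s.
Transfer-orbit speed at r₂: v_a = √[μ(2/r₂ − 1/a_t)] = 7.7201 km/s.
Second burn Δv₂ = |v₂ − v_a| = 5.835 km/s.
Δv = Δv₁ + Δv₂ = 9.072 + 5.835 = 14.91 km/s.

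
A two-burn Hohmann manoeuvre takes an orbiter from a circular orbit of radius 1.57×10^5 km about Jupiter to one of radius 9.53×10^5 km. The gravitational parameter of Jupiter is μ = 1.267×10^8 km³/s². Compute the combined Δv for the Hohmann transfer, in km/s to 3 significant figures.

Semi-major axis of the transfer orbit: a_t = (1.570×10^5 + 9.530×10^5)/2 = 5.550×10^5 km.
Circular speed at r₁: v₁ = √(μ/r₁) = √(1.267×10^8/1.570×10^5) = 28.40786 km/s.
Transfer-orbit speed at r₁ (vis-viva): v_p = √[μ(2/r₁ − 1/a_t)] = 37.22532 km/s.
First burn Δv₁ = |v_p − v₁| = 8.8175 km/s.
Circular speed at r₂: v₂ = √(μ/r₂) = 11.5303 km/s.
Transfer-orbit speed at r₂: v_a = √[μ(2/r₂ − 1/a_t)] = 6.13261 km/s.
Second burn Δv₂ = |v₂ − v_a| = 5.3977 km/s.
Δv = Δv₁ + Δv₂ = 8.8175 + 5.3977 = 14.22 km/s.

Δv = 14.2 km/s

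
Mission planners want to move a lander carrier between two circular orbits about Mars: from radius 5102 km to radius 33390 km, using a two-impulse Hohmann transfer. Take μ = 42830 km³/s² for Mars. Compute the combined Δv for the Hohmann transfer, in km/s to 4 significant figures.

Δv = 1.468 km/s

Semi-major axis of the transfer orbit: a_t = (5102 + 33390)/2 = 19246 km.
At r₁ the circular-orbit speed is v₁ = √(μ/r₁) = 2.8974 km/s.
Transfer-orbit speed at r₁ (vis-viva): v_p = √[μ(2/r₁ − 1/a_t)] = 3.8163 km/s.
First burn Δv₁ = |v_p − v₁| = 0.9189 km/s.
At r₂, v₂ = √(μ/r₂) = 1.13257 km/s.
Transfer-orbit speed at r₂: v_a = √[μ(2/r₂ − 1/a_t)] = 0.583131 km/s.
Second burn Δv₂ = |v₂ − v_a| = 0.5494 km/s.
Total Δv = Δv₁ + Δv₂ = 1.468 km/s.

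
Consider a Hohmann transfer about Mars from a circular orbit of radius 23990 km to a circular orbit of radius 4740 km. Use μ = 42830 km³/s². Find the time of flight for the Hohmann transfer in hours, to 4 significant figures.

t = 7.260 hours

The Hohmann ellipse has a_t = (r₁ + r₂)/2 = 14365 km.
Transfer time t = π√(a_t³/μ) = π√((14365)³ / 42830) = 26136 s.
Converting: 26136 s ÷ 3600 s/hour = 7.260 hours.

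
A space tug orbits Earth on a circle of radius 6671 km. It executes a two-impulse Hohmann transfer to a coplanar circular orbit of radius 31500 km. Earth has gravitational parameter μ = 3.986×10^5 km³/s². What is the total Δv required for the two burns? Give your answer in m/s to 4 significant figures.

The Hohmann ellipse has a_t = (r₁ + r₂)/2 = 19085.5 km.
At r₁ the circular-orbit speed is v₁ = √(μ/r₁) = 7.730 km/s.
On the transfer ellipse at r₁, vis-viva gives v_p = √[μ(2/r₁ − 1/a_t)] = 9.931 km/s.
First burn Δv₁ = |v_p − v₁| = 2.201 km/s.
Circular speed at r₂: v₂ = √(μ/r₂) = 3.557 km/s.
Transfer-orbit speed at r₂: v_a = √[μ(2/r₂ − 1/a_t)] = 2.103 km/s.
Second burn Δv₂ = |v₂ − v_a| = 1.454 km/s.
Δv = Δv₁ + Δv₂ = 2.201 + 1.454 = 3.655 km/s.

Δv = 3655 m/s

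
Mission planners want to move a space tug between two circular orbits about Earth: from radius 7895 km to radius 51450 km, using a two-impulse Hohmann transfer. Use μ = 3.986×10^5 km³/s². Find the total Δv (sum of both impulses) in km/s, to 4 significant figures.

Δv = 3.599 km/s

The Hohmann ellipse has a_t = (r₁ + r₂)/2 = 29672.5 km.
Circular speed at r₁: v₁ = √(μ/r₁) = √(3.986×10^5/7895) = 7.105 km/s.
On the transfer ellipse at r₁, vis-viva equation gives v_p = √[μ(2/r₁ − 1/a_t)] = 9.356 km/s.
First burn Δv₁ = |v_p − v₁| = 2.251 km/s.
At r₂, v₂ = √(μ/r₂) = 2.7834 km/s.
Transfer-orbit speed at r₂: v_a = √[μ(2/r₂ − 1/a_t)] = 1.4357 km/s.
Second burn Δv₂ = |v₂ − v_a| = 1.348 km/s.
Total Δv = Δv₁ + Δv₂ = 3.599 km/s.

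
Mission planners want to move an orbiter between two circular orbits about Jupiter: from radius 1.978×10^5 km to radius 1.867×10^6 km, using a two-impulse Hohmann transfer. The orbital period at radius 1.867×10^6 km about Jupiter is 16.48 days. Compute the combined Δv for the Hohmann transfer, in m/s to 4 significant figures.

Δv = 13360 m/s

From Kepler's third law T² = 4π²r³/μ at r = 1.867×10^6 km, T = 16.48 days = 16.48 × 86400 s = 1.423872×10^6 s: μ = 4π²r³/T² = 1.26722×10^8 km³/s².
Semi-major axis of the transfer orbit: a_t = (1.978×10^5 + 1.867×10^6)/2 = 1.0324×10^6 km.
Circular speed at r₁: v₁ = √(μ/r₁) = √(1.26722×10^8/1.978×10^5) = 25.311 km/s.
On the transfer ellipse at r₁, v² = μ(2/r − 1/a) gives v_p = √[μ(2/r₁ − 1/a_t)] = 34.038 km/s.
First burn Δv₁ = |v_p − v₁| = 8.727 km/s.
Circular speed at r₂: v₂ = √(μ/r₂) = 8.23860 km/s.
Transfer-orbit speed at r₂: v_a = √[μ(2/r₂ − 1/a_t)] = 3.60614 km/s.
Second burn Δv₂ = |v₂ − v_a| = 4.632 km/s.
Δv = Δv₁ + Δv₂ = 8.727 + 4.632 = 13.36 km/s.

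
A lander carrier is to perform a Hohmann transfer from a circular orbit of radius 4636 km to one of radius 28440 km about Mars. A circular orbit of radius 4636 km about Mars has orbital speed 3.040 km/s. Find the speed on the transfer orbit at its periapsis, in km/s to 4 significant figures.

From the circular-orbit relation v² = μ/r at r = 4636 km: μ = v²r = (3.040)² × 4636 = 42844.1 km³/s².
Semi-major axis of the transfer orbit: a_t = (4636 + 28440)/2 = 16538 km.
At periapsis, r = 4636 km.
Vis-viva: v = √[μ(2/r − 1/a_t)] = √[42844.1 × (2/4636 − 1/16538)] = 3.987 km/s.

v = 3.987 km/s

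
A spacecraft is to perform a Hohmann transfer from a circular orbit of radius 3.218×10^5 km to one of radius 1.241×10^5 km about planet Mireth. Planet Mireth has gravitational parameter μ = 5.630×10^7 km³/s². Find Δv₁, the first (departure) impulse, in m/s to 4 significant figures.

Semi-major axis of the transfer orbit: a_t = (3.218×10^5 + 1.241×10^5)/2 = 2.2295×10^5 km.
Circular speed at r = 3.218×10^5 km: v_c = √(μ/r) = 13.227 km/s.
Vis-viva on the transfer ellipse at r = 3.218×10^5 km gives v_t = √[μ(2/r − 1/a_t)] = 9.8683 km/s.
Δv₁ = |v_t − v_c| = |9.8683 − 13.227| = 3.359 km/s.

Δv₁ = 3359 m/s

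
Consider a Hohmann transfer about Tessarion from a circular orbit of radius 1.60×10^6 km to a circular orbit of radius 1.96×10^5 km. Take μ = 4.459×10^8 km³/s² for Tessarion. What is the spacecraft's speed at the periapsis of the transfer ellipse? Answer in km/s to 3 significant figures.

v = 63.7 km/s

Semi-major axis of the transfer orbit: a_t = (1.600×10^6 + 1.960×10^5)/2 = 8.980×10^5 km.
At periapsis, r = 1.960×10^5 km.
Applying v² = μ(2/r − 1/a_t): v = 63.67 km/s.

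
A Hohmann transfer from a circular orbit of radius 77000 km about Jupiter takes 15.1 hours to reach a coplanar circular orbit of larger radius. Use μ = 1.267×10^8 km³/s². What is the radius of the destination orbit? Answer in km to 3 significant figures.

r₂ = 5.95×10^5 km

Transfer time t = 15.1 hours = 54360 s, and t = π√(a_t³/μ).
So a_t = (μ t²/π²)^(1/3) = (1.267×10^8 × (54360)² / π²)^(1/3) = 3.3600×10^5 km.
Since a_t = (r₁ + r₂)/2, r₂ = 2a_t − r₁ = 2×3.3600×10^5 − 77000 = 5.950×10^5 km.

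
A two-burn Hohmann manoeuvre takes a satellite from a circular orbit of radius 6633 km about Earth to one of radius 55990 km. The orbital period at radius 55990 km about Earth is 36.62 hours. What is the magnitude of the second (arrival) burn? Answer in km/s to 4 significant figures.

From Kepler's third law T² = 4π²r³/μ at r = 55990 km, T = 36.62 hours = 36.62 × 3600 s = 1.31832×10^5 s: μ = 4π²r³/T² = 3.98703×10^5 km³/s².
Transfer-ellipse semi-major axis a_t = (r₁ + r₂)/2 = (6633 + 55990)/2 = 31311.5 km.
On the circular orbit at r = 55990 km, v_c = √(μ/r) = 2.6685 km/s.
Transfer-orbit speed at the same r (vis-viva, a = a_t): v_t = √[μ(2/r − 1/a_t)] = 1.2282 km/s.
Δv₂ = |v_t − v_c| = |1.2282 − 2.6685| = 1.440 km/s.

Δv₂ = 1.440 km/s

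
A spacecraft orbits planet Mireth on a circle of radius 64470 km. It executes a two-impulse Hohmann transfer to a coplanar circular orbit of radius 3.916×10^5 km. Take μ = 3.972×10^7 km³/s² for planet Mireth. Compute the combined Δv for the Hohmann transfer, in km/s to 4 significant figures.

Δv = 12.42 km/s

Semi-major axis of the transfer orbit: a_t = (64470 + 3.916×10^5)/2 = 2.28035×10^5 km.
Circular speed at r₁: v₁ = √(μ/r₁) = √(3.972×10^7/64470) = 24.821 km/s.
Transfer-orbit speed at r₁ (v² = μ(2/r − 1/a)): v_p = √[μ(2/r₁ − 1/a_t)] = 32.527 km/s.
First burn Δv₁ = |v_p − v₁| = 7.706 km/s.
At r₂, v₂ = √(μ/r₂) = 10.071 km/s.
Transfer-orbit speed at r₂: v_a = √[μ(2/r₂ − 1/a_t)] = 5.3550 km/s.
Second burn Δv₂ = |v₂ − v_a| = 4.716 km/s.
Δv = Δv₁ + Δv₂ = 7.706 + 4.716 = 12.42 km/s.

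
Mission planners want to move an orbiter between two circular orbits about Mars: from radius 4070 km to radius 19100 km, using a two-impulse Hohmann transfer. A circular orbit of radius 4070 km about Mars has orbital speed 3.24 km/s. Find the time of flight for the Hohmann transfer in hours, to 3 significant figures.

t = 5.26 hours

From the circular-orbit relation v² = μ/r at r = 4070 km: μ = v²r = (3.24)² × 4070 = 42725.2 km³/s².
Transfer-ellipse semi-major axis a_t = (r₁ + r₂)/2 = (4070 + 19100)/2 = 11585 km.
Half the transfer-orbit period gives t = π√(a_t³/μ) = 18950 s.
Converting: 18950 s ÷ 3600 s/hour = 5.26 hours.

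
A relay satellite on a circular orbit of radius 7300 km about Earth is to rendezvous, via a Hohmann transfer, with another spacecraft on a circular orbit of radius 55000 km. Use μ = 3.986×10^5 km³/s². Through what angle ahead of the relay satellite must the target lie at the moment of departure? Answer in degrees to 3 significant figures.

The Hohmann ellipse has a_t = (r₁ + r₂)/2 = 31150 km.
Transfer time t = π√(a_t³/μ) = 27360 s.
The target's mean motion on its circular orbit is ω₂ = √(μ/r₂³) = 4.895×10^-5 rad/s.
Angle swept by the target during transfer: ω₂·t = 1.339 rad = 76.72°.
The relay satellite traverses 180° on the transfer ellipse, so the target must lead by 180° − 76.72° = 103°.

φ = 103°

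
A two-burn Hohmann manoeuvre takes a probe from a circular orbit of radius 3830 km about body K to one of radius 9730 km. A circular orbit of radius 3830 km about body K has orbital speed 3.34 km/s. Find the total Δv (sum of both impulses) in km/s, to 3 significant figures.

From the circular-orbit relation v² = μ/r at r = 3830 km: μ = v²r = (3.34)² × 3830 = 42725.9 km³/s².
Semi-major axis of the transfer orbit: a_t = (3830 + 9730)/2 = 6780 km.
Circular speed at r₁: v₁ = √(μ/r₁) = √(42725.9/3830) = 3.3400 km/s.
Transfer-orbit speed at r₁ (vis-viva equation): v_p = √[μ(2/r₁ − 1/a_t)] = 4.0012 km/s.
First burn Δv₁ = |v_p − v₁| = 0.6612 km/s.
At r₂, v₂ = √(μ/r₂) = 2.0955 km/s.
Transfer-orbit speed at r₂: v_a = √[μ(2/r₂ − 1/a_t)] = 1.5750 km/s.
Second burn Δv₂ = |v₂ − v_a| = 0.5205 km/s.
Δv = Δv₁ + Δv₂ = 0.6612 + 0.5205 = 1.182 km/s.

Δv = 1.18 km/s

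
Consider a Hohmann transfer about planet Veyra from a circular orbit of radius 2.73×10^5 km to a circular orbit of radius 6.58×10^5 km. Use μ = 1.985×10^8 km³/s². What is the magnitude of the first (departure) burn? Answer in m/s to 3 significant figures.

The Hohmann ellipse has a_t = (r₁ + r₂)/2 = 4.655×10^5 km.
On the circular orbit at r = 2.730×10^5 km, v_c = √(μ/r) = 26.965 km/s.
Transfer-orbit speed at the same r (vis-viva, a = a_t): v_t = √[μ(2/r − 1/a_t)] = 32.059 km/s.
Δv₁ = |v_t − v_c| = |32.059 − 26.965| = 5.094 km/s.

Δv₁ = 5090 m/s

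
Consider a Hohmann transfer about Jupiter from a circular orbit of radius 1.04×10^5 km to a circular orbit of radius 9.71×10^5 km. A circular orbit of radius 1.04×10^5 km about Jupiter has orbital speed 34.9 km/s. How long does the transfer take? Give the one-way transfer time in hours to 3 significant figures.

t = 30.6 hours

From the circular-orbit relation v² = μ/r at r = 1.04×10^5 km: μ = v²r = (34.9)² × 1.04×10^5 = 1.26673×10^8 km³/s².
The Hohmann ellipse has a_t = (r₁ + r₂)/2 = 5.375×10^5 km.
By Kepler's third law the transfer-orbit period is T = 2π√(a_t³/μ), so t = T/2 = 1.100×10^5 s.
Converting: 1.100×10^5 s ÷ 3600 s/hour = 30.6 hours.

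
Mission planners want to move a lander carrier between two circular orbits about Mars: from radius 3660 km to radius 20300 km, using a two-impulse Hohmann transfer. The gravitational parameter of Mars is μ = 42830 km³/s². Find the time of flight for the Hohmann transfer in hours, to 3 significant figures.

t = 5.53 hours

The Hohmann ellipse has a_t = (r₁ + r₂)/2 = 11980 km.
Half the transfer-orbit period gives t = π√(a_t³/μ) = 19900 s.
Converting: 19900 s ÷ 3600 s/hour = 5.53 hours.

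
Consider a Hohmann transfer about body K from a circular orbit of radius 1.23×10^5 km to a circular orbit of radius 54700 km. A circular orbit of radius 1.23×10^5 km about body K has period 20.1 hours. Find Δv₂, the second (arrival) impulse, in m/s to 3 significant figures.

From Kepler's third law T² = 4π²r³/μ at r = 1.23×10^5 km, T = 20.1 hours = 20.1 × 3600 s = 72360 s: μ = 4π²r³/T² = 1.40307×10^7 km³/s².
Transfer-ellipse semi-major axis a_t = (r₁ + r₂)/2 = (1.230×10^5 + 54700)/2 = 88850 km.
Circular speed at r = 54700 km: v_c = √(μ/r) = 16.016 km/s.
Vis-viva on the transfer ellipse at r = 54700 km gives v_t = √[μ(2/r − 1/a_t)] = 18.844 km/s.
Δv₂ = |v_t − v_c| = |18.844 − 16.016| = 2.828 km/s.

Δv₂ = 2830 m/s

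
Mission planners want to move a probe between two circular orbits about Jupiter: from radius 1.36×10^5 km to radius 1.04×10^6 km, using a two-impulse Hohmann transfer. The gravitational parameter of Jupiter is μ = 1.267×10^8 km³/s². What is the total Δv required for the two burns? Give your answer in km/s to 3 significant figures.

The Hohmann ellipse has a_t = (r₁ + r₂)/2 = 5.880×10^5 km.
Circular speed at r₁: v₁ = √(μ/r₁) = √(1.267×10^8/1.360×10^5) = 30.52 km/s.
Transfer-orbit speed at r₁ (vis-viva): v_p = √[μ(2/r₁ − 1/a_t)] = 40.59 km/s.
First burn Δv₁ = |v_p − v₁| = 10.07 km/s.
Circular speed at r₂: v₂ = √(μ/r₂) = 11.0375 km/s.
Transfer-orbit speed at r₂: v_a = √[μ(2/r₂ − 1/a_t)] = 5.30826 km/s.
Second burn Δv₂ = |v₂ − v_a| = 5.729 km/s.
Total Δv = Δv₁ + Δv₂ = 15.80 km/s.

Δv = 15.8 km/s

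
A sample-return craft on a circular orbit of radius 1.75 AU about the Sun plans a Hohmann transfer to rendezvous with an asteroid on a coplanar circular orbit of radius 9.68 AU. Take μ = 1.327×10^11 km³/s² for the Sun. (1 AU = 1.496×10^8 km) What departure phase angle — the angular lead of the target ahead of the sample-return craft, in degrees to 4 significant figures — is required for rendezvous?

In km: r₁ = 1.75 × 1.496×10^8 = 2.618×10^8 km; r₂ = 9.68 × 1.496×10^8 = 1.448128×10^9 km.
Semi-major axis of the transfer orbit: a_t = (2.618×10^8 + 1.448128×10^9)/2 = 8.54964×10^8 km.
The half-period of the transfer ellipse is t = π√(a_t³/μ) = 2.15594×10^8 s.
The target's mean motion on its circular orbit is ω₂ = √(μ/r₂³) = 6.61036×10^-9 rad/s.
Angle swept by the target during transfer: ω₂·t = 1.4252 rad = 81.66°.
Arrival is 180° from departure on the ellipse, so φ = 180° − 81.66° = 98.34°.

φ = 98.34°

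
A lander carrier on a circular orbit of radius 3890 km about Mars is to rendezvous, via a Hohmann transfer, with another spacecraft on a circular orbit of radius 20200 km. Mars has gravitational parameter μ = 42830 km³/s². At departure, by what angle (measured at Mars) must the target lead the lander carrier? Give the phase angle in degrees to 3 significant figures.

The Hohmann ellipse has a_t = (r₁ + r₂)/2 = 12045 km.
The half-period of the transfer ellipse is t = π√(a_t³/μ) = 20067 s.
The target's mean motion on its circular orbit is ω₂ = √(μ/r₂³) = 7.2085×10^-5 rad/s.
Angle swept by the target during transfer: ω₂·t = 1.4465 rad = 82.88°.
The lander carrier traverses 180° on the transfer ellipse, so the target must lead by 180° − 82.88° = 97.1°.

φ = 97.1°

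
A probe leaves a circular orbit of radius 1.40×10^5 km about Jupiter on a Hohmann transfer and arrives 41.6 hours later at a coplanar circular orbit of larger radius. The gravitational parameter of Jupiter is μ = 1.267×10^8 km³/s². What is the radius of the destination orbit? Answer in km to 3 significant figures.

r₂ = 1.18×10^6 km

Transfer time t = 41.6 hours = 1.4976×10^5 s, and t = π√(a_t³/μ).
So a_t = (μ t²/π²)^(1/3) = (1.267×10^8 × (1.4976×10^5)² / π²)^(1/3) = 6.6032×10^5 km.
Since a_t = (r₁ + r₂)/2, r₂ = 2a_t − r₁ = 2×6.6032×10^5 − 1.400×10^5 = 1.18064×10^6 km.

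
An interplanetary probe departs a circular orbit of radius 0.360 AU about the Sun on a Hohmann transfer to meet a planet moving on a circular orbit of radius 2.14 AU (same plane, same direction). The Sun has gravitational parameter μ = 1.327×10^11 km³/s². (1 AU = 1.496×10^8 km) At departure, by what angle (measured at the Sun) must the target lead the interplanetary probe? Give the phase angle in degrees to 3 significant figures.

φ = 99.6°

In km: r₁ = 0.360 × 1.496×10^8 = 5.3856×10^7 km; r₂ = 2.14 × 1.496×10^8 = 3.20144×10^8 km.
Transfer-ellipse semi-major axis a_t = (r₁ + r₂)/2 = (5.3856×10^7 + 3.20144×10^8)/2 = 1.870×10^8 km.
The half-period of the transfer ellipse is t = π√(a_t³/μ) = 2.20535×10^7 s.
The target's mean motion on its circular orbit is ω₂ = √(μ/r₂³) = 6.35942×10^-8 rad/s.
Angle swept by the target during transfer: ω₂·t = 1.4025 rad = 80.36°.
The interplanetary probe traverses 180° on the transfer ellipse, so the target must lead by 180° − 80.36° = 99.6°.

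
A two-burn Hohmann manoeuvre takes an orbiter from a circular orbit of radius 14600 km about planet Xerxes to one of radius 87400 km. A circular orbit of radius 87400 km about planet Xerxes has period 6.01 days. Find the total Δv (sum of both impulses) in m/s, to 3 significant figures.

Δv = 1290 m/s

From Kepler's third law T² = 4π²r³/μ at r = 87400 km, T = 6.01 days = 6.01 × 86400 s = 5.19264×10^5 s: μ = 4π²r³/T² = 97750.2 km³/s².
The Hohmann ellipse has a_t = (r₁ + r₂)/2 = 51000 km.
At r₁ the circular-orbit speed is v₁ = √(μ/r₁) = 2.58751 km/s.
On the transfer ellipse at r₁, vis-viva gives v_p = √[μ(2/r₁ − 1/a_t)] = 3.38729 km/s.
First burn Δv₁ = |v_p − v₁| = 0.79978 km/s.
At r₂, v₂ = √(μ/r₂) = 1.057555 km/s.
Transfer-orbit speed at r₂: v_a = √[μ(2/r₂ − 1/a_t)] = 0.5658410 km/s.
Second burn Δv₂ = |v₂ − v_a| = 0.49171 km/s.
Δv = Δv₁ + Δv₂ = 0.79978 + 0.49171 = 1.291 km/s.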